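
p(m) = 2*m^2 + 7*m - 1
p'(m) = 4*m + 7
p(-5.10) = 15.32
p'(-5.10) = -13.40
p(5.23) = 90.32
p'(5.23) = 27.92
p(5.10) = 86.72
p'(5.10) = 27.40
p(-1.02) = -6.06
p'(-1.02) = 2.92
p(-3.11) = -3.43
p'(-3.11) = -5.44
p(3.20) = 41.88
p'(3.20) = 19.80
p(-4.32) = 6.08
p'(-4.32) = -10.28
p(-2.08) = -6.91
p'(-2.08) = -1.32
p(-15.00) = 344.00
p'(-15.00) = -53.00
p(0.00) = -1.00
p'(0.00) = 7.00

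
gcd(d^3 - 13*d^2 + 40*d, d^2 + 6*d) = d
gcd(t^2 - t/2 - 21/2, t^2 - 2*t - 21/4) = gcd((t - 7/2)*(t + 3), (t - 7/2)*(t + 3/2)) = t - 7/2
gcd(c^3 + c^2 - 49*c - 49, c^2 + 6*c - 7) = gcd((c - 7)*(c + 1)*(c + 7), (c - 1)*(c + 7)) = c + 7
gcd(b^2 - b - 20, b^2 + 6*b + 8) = b + 4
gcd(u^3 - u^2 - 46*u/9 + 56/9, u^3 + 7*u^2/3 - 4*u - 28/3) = u^2 + u/3 - 14/3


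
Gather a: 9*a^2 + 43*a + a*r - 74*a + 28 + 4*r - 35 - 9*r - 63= 9*a^2 + a*(r - 31) - 5*r - 70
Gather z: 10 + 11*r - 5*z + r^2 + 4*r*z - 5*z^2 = r^2 + 11*r - 5*z^2 + z*(4*r - 5) + 10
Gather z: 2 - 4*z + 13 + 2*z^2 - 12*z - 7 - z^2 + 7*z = z^2 - 9*z + 8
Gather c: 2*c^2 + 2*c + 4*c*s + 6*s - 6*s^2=2*c^2 + c*(4*s + 2) - 6*s^2 + 6*s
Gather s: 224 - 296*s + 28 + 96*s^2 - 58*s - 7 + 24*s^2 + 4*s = 120*s^2 - 350*s + 245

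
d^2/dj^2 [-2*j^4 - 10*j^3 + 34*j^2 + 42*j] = -24*j^2 - 60*j + 68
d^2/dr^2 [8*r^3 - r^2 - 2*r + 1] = 48*r - 2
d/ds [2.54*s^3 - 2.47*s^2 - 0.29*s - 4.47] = 7.62*s^2 - 4.94*s - 0.29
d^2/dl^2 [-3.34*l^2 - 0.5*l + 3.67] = -6.68000000000000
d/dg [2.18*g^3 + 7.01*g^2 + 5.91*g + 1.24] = 6.54*g^2 + 14.02*g + 5.91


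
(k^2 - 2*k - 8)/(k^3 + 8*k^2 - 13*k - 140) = (k + 2)/(k^2 + 12*k + 35)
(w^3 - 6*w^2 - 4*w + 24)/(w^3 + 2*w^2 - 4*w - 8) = (w - 6)/(w + 2)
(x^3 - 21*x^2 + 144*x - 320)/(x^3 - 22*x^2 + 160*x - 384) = (x - 5)/(x - 6)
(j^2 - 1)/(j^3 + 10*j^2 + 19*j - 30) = (j + 1)/(j^2 + 11*j + 30)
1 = 1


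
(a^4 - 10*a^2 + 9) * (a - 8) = a^5 - 8*a^4 - 10*a^3 + 80*a^2 + 9*a - 72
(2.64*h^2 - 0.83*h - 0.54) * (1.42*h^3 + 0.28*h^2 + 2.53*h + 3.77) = 3.7488*h^5 - 0.4394*h^4 + 5.68*h^3 + 7.7017*h^2 - 4.4953*h - 2.0358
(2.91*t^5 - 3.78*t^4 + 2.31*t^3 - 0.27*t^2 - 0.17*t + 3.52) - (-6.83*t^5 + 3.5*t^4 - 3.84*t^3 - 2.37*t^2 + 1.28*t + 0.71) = 9.74*t^5 - 7.28*t^4 + 6.15*t^3 + 2.1*t^2 - 1.45*t + 2.81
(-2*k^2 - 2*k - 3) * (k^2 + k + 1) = -2*k^4 - 4*k^3 - 7*k^2 - 5*k - 3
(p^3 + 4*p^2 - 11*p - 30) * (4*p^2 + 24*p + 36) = 4*p^5 + 40*p^4 + 88*p^3 - 240*p^2 - 1116*p - 1080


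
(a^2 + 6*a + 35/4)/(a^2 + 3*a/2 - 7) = (a + 5/2)/(a - 2)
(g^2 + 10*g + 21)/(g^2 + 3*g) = (g + 7)/g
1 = 1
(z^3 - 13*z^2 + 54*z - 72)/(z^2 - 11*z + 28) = (z^2 - 9*z + 18)/(z - 7)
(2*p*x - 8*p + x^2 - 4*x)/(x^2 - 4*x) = (2*p + x)/x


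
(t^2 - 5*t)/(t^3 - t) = (t - 5)/(t^2 - 1)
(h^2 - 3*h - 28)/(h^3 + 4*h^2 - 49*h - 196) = 1/(h + 7)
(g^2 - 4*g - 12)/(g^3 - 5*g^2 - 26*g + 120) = (g + 2)/(g^2 + g - 20)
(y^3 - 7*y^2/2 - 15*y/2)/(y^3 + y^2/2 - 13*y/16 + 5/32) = 16*y*(2*y^2 - 7*y - 15)/(32*y^3 + 16*y^2 - 26*y + 5)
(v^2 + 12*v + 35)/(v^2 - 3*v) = (v^2 + 12*v + 35)/(v*(v - 3))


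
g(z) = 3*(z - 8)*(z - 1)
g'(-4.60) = -54.60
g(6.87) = -19.90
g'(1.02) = -20.88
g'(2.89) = -9.66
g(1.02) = -0.42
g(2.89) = -28.97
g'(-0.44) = -29.64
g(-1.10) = 57.33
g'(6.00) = 9.00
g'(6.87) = 14.22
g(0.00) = 24.00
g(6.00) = -30.00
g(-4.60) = 211.68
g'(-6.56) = -66.36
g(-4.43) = 202.48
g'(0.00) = -27.00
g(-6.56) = 330.22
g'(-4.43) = -53.58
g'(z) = 6*z - 27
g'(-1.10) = -33.60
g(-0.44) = 36.46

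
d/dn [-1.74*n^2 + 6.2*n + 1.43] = 6.2 - 3.48*n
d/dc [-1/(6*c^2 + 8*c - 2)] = (3*c + 2)/(3*c^2 + 4*c - 1)^2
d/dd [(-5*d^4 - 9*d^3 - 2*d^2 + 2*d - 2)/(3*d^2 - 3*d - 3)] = (-10*d^5 + 6*d^4 + 38*d^3 + 27*d^2 + 8*d - 4)/(3*(d^4 - 2*d^3 - d^2 + 2*d + 1))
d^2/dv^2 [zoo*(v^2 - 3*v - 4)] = zoo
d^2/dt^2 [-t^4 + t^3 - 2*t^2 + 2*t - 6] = -12*t^2 + 6*t - 4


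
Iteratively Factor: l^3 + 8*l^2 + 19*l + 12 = (l + 3)*(l^2 + 5*l + 4) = (l + 3)*(l + 4)*(l + 1)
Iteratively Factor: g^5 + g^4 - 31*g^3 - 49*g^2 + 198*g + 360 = (g - 3)*(g^4 + 4*g^3 - 19*g^2 - 106*g - 120) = (g - 3)*(g + 4)*(g^3 - 19*g - 30) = (g - 3)*(g + 3)*(g + 4)*(g^2 - 3*g - 10) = (g - 3)*(g + 2)*(g + 3)*(g + 4)*(g - 5)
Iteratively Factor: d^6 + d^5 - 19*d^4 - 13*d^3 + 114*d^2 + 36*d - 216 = (d - 2)*(d^5 + 3*d^4 - 13*d^3 - 39*d^2 + 36*d + 108) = (d - 3)*(d - 2)*(d^4 + 6*d^3 + 5*d^2 - 24*d - 36) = (d - 3)*(d - 2)*(d + 3)*(d^3 + 3*d^2 - 4*d - 12) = (d - 3)*(d - 2)*(d + 2)*(d + 3)*(d^2 + d - 6) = (d - 3)*(d - 2)^2*(d + 2)*(d + 3)*(d + 3)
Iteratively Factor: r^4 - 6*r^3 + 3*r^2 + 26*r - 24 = (r - 3)*(r^3 - 3*r^2 - 6*r + 8) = (r - 3)*(r + 2)*(r^2 - 5*r + 4) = (r - 4)*(r - 3)*(r + 2)*(r - 1)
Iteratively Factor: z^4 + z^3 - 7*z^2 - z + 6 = (z - 1)*(z^3 + 2*z^2 - 5*z - 6) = (z - 1)*(z + 1)*(z^2 + z - 6) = (z - 2)*(z - 1)*(z + 1)*(z + 3)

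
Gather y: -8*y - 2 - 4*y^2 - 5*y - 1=-4*y^2 - 13*y - 3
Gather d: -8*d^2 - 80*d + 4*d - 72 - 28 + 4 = -8*d^2 - 76*d - 96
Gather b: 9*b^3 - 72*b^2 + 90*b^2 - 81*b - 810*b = 9*b^3 + 18*b^2 - 891*b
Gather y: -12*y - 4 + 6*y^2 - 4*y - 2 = 6*y^2 - 16*y - 6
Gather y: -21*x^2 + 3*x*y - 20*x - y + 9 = -21*x^2 - 20*x + y*(3*x - 1) + 9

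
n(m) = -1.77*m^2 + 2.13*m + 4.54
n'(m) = 2.13 - 3.54*m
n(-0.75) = 1.95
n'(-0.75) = 4.78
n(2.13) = 1.05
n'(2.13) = -5.41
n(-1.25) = -0.89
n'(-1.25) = 6.56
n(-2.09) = -7.64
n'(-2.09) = 9.53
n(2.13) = 1.05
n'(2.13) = -5.41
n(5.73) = -41.37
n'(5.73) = -18.15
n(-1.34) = -1.49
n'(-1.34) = 6.87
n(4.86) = -26.91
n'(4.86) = -15.07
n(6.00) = -46.40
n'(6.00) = -19.11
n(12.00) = -224.78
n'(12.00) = -40.35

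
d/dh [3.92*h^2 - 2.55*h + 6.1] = 7.84*h - 2.55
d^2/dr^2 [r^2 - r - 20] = 2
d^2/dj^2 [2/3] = 0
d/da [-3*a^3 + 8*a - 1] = 8 - 9*a^2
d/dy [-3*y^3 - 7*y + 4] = -9*y^2 - 7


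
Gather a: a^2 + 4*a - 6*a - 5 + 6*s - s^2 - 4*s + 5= a^2 - 2*a - s^2 + 2*s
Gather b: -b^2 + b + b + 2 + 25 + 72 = -b^2 + 2*b + 99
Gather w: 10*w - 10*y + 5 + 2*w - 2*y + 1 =12*w - 12*y + 6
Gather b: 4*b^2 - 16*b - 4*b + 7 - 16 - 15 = 4*b^2 - 20*b - 24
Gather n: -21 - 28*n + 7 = -28*n - 14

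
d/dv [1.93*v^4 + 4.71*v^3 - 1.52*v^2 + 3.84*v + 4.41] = 7.72*v^3 + 14.13*v^2 - 3.04*v + 3.84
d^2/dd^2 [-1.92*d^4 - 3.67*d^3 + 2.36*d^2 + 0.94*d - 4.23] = -23.04*d^2 - 22.02*d + 4.72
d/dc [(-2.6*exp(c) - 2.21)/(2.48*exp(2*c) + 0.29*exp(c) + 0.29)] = (6.448*exp(2*c) + 10.9616*exp(c) - 0.1131)*exp(c)/(6.1504*exp(4*c) + 1.4384*exp(3*c) + 1.5225*exp(2*c) + 0.1682*exp(c) + 0.0841)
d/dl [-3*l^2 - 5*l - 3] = -6*l - 5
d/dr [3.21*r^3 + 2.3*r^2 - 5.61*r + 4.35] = 9.63*r^2 + 4.6*r - 5.61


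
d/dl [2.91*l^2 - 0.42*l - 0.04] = 5.82*l - 0.42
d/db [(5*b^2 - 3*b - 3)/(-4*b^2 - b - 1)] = 17*b*(-b - 2)/(16*b^4 + 8*b^3 + 9*b^2 + 2*b + 1)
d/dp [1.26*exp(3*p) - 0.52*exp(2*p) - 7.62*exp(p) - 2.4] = (3.78*exp(2*p) - 1.04*exp(p) - 7.62)*exp(p)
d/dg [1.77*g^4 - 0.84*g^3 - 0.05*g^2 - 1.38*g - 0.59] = 7.08*g^3 - 2.52*g^2 - 0.1*g - 1.38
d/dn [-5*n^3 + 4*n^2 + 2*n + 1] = -15*n^2 + 8*n + 2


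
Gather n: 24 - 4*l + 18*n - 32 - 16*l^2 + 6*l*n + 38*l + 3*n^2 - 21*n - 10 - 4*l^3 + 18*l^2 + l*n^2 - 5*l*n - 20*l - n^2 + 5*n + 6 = -4*l^3 + 2*l^2 + 14*l + n^2*(l + 2) + n*(l + 2) - 12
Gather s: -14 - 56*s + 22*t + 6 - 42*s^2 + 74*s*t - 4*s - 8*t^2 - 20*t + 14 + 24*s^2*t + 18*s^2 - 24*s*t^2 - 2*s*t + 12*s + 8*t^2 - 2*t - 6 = s^2*(24*t - 24) + s*(-24*t^2 + 72*t - 48)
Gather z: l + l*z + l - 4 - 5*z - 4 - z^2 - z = 2*l - z^2 + z*(l - 6) - 8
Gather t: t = t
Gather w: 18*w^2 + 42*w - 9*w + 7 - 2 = 18*w^2 + 33*w + 5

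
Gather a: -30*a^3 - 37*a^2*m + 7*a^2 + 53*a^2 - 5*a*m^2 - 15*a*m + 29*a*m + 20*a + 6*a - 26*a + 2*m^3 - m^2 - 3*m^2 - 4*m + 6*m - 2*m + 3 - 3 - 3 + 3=-30*a^3 + a^2*(60 - 37*m) + a*(-5*m^2 + 14*m) + 2*m^3 - 4*m^2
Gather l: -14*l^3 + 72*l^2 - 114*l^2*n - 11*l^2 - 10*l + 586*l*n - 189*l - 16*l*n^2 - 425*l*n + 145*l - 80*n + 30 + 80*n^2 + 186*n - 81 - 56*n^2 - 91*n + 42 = -14*l^3 + l^2*(61 - 114*n) + l*(-16*n^2 + 161*n - 54) + 24*n^2 + 15*n - 9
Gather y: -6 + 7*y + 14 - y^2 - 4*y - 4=-y^2 + 3*y + 4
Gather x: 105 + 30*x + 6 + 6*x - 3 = 36*x + 108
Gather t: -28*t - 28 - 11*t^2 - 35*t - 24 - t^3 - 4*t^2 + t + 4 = -t^3 - 15*t^2 - 62*t - 48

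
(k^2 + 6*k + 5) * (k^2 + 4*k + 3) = k^4 + 10*k^3 + 32*k^2 + 38*k + 15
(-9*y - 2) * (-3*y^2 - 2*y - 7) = 27*y^3 + 24*y^2 + 67*y + 14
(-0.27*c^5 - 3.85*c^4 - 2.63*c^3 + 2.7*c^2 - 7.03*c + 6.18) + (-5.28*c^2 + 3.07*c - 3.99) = -0.27*c^5 - 3.85*c^4 - 2.63*c^3 - 2.58*c^2 - 3.96*c + 2.19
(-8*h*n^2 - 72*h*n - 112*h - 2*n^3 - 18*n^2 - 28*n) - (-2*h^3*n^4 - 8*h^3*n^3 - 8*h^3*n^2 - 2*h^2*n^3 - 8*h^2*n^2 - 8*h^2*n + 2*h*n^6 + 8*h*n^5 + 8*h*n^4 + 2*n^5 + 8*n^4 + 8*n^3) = 2*h^3*n^4 + 8*h^3*n^3 + 8*h^3*n^2 + 2*h^2*n^3 + 8*h^2*n^2 + 8*h^2*n - 2*h*n^6 - 8*h*n^5 - 8*h*n^4 - 8*h*n^2 - 72*h*n - 112*h - 2*n^5 - 8*n^4 - 10*n^3 - 18*n^2 - 28*n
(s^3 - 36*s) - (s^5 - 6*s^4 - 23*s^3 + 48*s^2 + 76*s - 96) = -s^5 + 6*s^4 + 24*s^3 - 48*s^2 - 112*s + 96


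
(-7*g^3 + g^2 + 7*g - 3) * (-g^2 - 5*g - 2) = 7*g^5 + 34*g^4 + 2*g^3 - 34*g^2 + g + 6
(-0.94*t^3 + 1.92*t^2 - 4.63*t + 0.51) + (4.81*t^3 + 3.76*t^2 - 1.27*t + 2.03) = 3.87*t^3 + 5.68*t^2 - 5.9*t + 2.54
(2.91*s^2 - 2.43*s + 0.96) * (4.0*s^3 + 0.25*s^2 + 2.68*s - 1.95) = 11.64*s^5 - 8.9925*s^4 + 11.0313*s^3 - 11.9469*s^2 + 7.3113*s - 1.872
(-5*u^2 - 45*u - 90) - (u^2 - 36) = -6*u^2 - 45*u - 54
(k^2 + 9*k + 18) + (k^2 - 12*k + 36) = 2*k^2 - 3*k + 54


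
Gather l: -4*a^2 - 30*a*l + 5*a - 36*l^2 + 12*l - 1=-4*a^2 + 5*a - 36*l^2 + l*(12 - 30*a) - 1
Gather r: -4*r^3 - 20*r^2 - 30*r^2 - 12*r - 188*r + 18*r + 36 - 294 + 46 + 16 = -4*r^3 - 50*r^2 - 182*r - 196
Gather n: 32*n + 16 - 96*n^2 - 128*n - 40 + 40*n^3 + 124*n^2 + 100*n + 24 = 40*n^3 + 28*n^2 + 4*n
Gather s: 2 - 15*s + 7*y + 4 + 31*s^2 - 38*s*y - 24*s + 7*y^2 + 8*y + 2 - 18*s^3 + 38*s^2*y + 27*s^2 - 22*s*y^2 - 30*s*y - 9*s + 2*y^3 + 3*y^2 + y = -18*s^3 + s^2*(38*y + 58) + s*(-22*y^2 - 68*y - 48) + 2*y^3 + 10*y^2 + 16*y + 8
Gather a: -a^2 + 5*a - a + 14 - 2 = -a^2 + 4*a + 12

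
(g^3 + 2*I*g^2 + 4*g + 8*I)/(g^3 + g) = (g^3 + 2*I*g^2 + 4*g + 8*I)/(g^3 + g)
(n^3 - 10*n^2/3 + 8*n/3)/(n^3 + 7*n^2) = (3*n^2 - 10*n + 8)/(3*n*(n + 7))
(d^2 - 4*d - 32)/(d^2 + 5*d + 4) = (d - 8)/(d + 1)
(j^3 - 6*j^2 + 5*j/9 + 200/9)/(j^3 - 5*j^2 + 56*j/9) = (3*j^2 - 10*j - 25)/(j*(3*j - 7))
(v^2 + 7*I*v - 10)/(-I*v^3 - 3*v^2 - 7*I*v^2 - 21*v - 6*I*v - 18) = (I*v^2 - 7*v - 10*I)/(v^3 + v^2*(7 - 3*I) + v*(6 - 21*I) - 18*I)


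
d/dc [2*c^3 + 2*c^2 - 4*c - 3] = 6*c^2 + 4*c - 4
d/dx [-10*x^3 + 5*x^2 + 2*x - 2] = -30*x^2 + 10*x + 2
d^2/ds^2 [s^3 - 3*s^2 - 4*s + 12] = 6*s - 6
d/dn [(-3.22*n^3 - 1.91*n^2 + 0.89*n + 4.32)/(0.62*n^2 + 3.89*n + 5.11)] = (-1.9964*n^4 - 25.0516*n^3 - 57.3443*n^2 - 24.877*n - 12.2569)/(0.3844*n^4 + 4.8236*n^3 + 21.4685*n^2 + 39.7558*n + 26.1121)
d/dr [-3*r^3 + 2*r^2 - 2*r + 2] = -9*r^2 + 4*r - 2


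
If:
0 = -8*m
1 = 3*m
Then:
No Solution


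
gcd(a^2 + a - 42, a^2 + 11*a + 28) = a + 7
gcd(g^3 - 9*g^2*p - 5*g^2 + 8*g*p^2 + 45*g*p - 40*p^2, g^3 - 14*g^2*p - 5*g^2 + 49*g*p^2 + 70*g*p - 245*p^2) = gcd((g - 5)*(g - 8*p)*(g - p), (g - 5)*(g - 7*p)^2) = g - 5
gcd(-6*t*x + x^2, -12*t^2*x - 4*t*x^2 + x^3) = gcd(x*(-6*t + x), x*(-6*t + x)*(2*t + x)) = -6*t*x + x^2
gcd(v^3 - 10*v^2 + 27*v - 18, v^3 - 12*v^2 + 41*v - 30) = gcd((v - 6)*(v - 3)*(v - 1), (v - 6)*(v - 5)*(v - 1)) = v^2 - 7*v + 6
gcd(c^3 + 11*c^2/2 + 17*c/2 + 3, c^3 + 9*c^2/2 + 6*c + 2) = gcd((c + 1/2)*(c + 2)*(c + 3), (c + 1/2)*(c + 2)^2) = c^2 + 5*c/2 + 1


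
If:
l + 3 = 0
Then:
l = -3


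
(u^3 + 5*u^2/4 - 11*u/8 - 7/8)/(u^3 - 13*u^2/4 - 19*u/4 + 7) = (u + 1/2)/(u - 4)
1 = 1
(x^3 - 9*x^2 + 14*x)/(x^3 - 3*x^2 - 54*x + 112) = x*(x - 7)/(x^2 - x - 56)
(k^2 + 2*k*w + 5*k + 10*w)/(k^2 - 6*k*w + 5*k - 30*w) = (-k - 2*w)/(-k + 6*w)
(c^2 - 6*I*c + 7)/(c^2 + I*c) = (c - 7*I)/c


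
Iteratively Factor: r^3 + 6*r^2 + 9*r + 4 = (r + 1)*(r^2 + 5*r + 4) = (r + 1)^2*(r + 4)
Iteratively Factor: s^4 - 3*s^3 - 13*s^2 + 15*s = (s - 5)*(s^3 + 2*s^2 - 3*s) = (s - 5)*(s + 3)*(s^2 - s) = (s - 5)*(s - 1)*(s + 3)*(s)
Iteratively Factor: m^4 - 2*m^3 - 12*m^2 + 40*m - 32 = (m - 2)*(m^3 - 12*m + 16) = (m - 2)^2*(m^2 + 2*m - 8) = (m - 2)^2*(m + 4)*(m - 2)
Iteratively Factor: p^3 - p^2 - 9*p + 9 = (p - 1)*(p^2 - 9) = (p - 3)*(p - 1)*(p + 3)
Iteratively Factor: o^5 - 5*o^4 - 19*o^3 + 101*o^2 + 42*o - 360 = (o - 3)*(o^4 - 2*o^3 - 25*o^2 + 26*o + 120) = (o - 3)*(o + 4)*(o^3 - 6*o^2 - o + 30) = (o - 5)*(o - 3)*(o + 4)*(o^2 - o - 6) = (o - 5)*(o - 3)^2*(o + 4)*(o + 2)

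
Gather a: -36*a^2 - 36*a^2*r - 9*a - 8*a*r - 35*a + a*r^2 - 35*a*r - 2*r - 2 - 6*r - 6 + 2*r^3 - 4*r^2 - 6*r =a^2*(-36*r - 36) + a*(r^2 - 43*r - 44) + 2*r^3 - 4*r^2 - 14*r - 8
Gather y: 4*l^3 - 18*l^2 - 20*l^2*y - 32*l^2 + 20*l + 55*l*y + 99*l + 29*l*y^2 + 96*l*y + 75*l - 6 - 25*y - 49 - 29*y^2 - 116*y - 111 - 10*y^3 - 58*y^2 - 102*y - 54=4*l^3 - 50*l^2 + 194*l - 10*y^3 + y^2*(29*l - 87) + y*(-20*l^2 + 151*l - 243) - 220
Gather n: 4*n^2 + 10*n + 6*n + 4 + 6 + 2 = 4*n^2 + 16*n + 12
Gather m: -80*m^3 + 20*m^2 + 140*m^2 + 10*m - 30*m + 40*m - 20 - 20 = -80*m^3 + 160*m^2 + 20*m - 40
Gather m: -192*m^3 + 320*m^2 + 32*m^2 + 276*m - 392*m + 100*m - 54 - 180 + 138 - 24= -192*m^3 + 352*m^2 - 16*m - 120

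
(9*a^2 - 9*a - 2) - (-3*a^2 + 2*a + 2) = 12*a^2 - 11*a - 4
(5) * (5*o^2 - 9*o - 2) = 25*o^2 - 45*o - 10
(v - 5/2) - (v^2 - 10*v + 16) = -v^2 + 11*v - 37/2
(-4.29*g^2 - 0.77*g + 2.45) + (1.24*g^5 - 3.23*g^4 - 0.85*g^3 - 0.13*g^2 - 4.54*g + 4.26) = 1.24*g^5 - 3.23*g^4 - 0.85*g^3 - 4.42*g^2 - 5.31*g + 6.71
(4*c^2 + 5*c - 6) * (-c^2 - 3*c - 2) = -4*c^4 - 17*c^3 - 17*c^2 + 8*c + 12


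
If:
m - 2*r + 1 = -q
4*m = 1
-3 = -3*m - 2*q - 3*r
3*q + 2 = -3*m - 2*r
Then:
No Solution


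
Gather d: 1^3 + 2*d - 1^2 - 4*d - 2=-2*d - 2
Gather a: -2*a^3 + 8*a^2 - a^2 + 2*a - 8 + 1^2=-2*a^3 + 7*a^2 + 2*a - 7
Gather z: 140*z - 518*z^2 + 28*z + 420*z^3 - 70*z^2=420*z^3 - 588*z^2 + 168*z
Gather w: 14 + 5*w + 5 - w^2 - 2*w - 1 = -w^2 + 3*w + 18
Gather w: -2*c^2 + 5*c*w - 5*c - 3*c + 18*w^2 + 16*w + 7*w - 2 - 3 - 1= -2*c^2 - 8*c + 18*w^2 + w*(5*c + 23) - 6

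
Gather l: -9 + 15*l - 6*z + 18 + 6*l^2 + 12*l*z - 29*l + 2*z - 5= 6*l^2 + l*(12*z - 14) - 4*z + 4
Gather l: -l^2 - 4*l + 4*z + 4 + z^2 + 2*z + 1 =-l^2 - 4*l + z^2 + 6*z + 5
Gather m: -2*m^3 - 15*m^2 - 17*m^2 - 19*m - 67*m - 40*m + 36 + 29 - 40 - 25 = -2*m^3 - 32*m^2 - 126*m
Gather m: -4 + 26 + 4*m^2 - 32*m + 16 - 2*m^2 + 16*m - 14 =2*m^2 - 16*m + 24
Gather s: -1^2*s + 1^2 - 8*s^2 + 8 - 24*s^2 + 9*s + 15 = -32*s^2 + 8*s + 24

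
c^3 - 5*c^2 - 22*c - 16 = (c - 8)*(c + 1)*(c + 2)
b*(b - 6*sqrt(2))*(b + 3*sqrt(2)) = b^3 - 3*sqrt(2)*b^2 - 36*b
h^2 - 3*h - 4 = (h - 4)*(h + 1)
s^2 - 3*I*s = s*(s - 3*I)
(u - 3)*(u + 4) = u^2 + u - 12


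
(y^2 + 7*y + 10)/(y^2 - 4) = (y + 5)/(y - 2)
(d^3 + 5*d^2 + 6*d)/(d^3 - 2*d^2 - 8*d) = (d + 3)/(d - 4)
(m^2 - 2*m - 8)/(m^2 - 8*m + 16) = (m + 2)/(m - 4)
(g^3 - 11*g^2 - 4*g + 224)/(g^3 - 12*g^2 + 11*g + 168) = (g + 4)/(g + 3)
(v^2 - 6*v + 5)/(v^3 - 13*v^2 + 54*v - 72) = (v^2 - 6*v + 5)/(v^3 - 13*v^2 + 54*v - 72)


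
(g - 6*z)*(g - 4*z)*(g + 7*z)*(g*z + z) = g^4*z - 3*g^3*z^2 + g^3*z - 46*g^2*z^3 - 3*g^2*z^2 + 168*g*z^4 - 46*g*z^3 + 168*z^4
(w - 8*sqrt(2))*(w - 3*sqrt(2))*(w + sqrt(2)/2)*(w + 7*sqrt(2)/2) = w^4 - 7*sqrt(2)*w^3 - 73*w^2/2 + 307*sqrt(2)*w/2 + 168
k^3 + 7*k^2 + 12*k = k*(k + 3)*(k + 4)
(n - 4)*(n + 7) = n^2 + 3*n - 28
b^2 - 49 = (b - 7)*(b + 7)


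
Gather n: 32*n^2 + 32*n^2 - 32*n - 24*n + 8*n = 64*n^2 - 48*n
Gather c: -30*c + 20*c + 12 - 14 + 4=2 - 10*c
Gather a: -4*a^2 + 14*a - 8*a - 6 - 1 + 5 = -4*a^2 + 6*a - 2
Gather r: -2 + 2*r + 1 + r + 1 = 3*r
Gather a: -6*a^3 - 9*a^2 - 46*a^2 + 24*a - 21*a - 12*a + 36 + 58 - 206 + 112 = -6*a^3 - 55*a^2 - 9*a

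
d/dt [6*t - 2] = 6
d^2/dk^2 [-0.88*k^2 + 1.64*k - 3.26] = -1.76000000000000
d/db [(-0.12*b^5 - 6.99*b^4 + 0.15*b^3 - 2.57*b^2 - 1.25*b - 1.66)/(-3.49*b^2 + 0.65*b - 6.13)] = (1.2564*b^6 + 48.4782*b^5 - 10.476*b^4 + 171.5898*b^3 - 8.7915*b^2 + 19.9214*b + 8.7415)/(12.1801*b^4 - 4.537*b^3 + 43.2099*b^2 - 7.969*b + 37.5769)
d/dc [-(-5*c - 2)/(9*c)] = -2/(9*c^2)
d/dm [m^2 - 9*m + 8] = 2*m - 9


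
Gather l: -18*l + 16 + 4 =20 - 18*l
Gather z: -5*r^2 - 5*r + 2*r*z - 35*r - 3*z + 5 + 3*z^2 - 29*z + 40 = -5*r^2 - 40*r + 3*z^2 + z*(2*r - 32) + 45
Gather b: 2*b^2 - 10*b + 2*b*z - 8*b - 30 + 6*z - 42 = 2*b^2 + b*(2*z - 18) + 6*z - 72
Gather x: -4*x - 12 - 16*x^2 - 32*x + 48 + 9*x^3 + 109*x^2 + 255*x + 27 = 9*x^3 + 93*x^2 + 219*x + 63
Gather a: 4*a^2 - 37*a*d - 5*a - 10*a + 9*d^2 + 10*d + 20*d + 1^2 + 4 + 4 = 4*a^2 + a*(-37*d - 15) + 9*d^2 + 30*d + 9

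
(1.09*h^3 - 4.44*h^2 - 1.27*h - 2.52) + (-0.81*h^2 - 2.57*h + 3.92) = 1.09*h^3 - 5.25*h^2 - 3.84*h + 1.4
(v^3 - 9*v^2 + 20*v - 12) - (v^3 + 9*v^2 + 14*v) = -18*v^2 + 6*v - 12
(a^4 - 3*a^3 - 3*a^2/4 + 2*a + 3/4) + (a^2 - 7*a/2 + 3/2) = a^4 - 3*a^3 + a^2/4 - 3*a/2 + 9/4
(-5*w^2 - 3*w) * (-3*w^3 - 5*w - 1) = 15*w^5 + 9*w^4 + 25*w^3 + 20*w^2 + 3*w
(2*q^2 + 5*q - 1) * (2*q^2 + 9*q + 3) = 4*q^4 + 28*q^3 + 49*q^2 + 6*q - 3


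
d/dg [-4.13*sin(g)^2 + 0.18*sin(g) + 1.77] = (0.18 - 8.26*sin(g))*cos(g)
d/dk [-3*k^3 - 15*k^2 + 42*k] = -9*k^2 - 30*k + 42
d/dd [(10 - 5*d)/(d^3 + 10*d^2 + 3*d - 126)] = 10*(d^3 + 2*d^2 - 20*d + 60)/(d^6 + 20*d^5 + 106*d^4 - 192*d^3 - 2511*d^2 - 756*d + 15876)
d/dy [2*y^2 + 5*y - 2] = 4*y + 5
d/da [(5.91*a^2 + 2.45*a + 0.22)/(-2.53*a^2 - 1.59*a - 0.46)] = (-3.1984*a^2 - 4.324*a - 0.7772)/(6.4009*a^4 + 8.0454*a^3 + 4.8557*a^2 + 1.4628*a + 0.2116)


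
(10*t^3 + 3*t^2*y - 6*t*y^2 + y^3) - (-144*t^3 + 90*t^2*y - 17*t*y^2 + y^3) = 154*t^3 - 87*t^2*y + 11*t*y^2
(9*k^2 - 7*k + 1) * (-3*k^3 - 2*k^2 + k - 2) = -27*k^5 + 3*k^4 + 20*k^3 - 27*k^2 + 15*k - 2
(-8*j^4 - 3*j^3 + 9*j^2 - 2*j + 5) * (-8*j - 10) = 64*j^5 + 104*j^4 - 42*j^3 - 74*j^2 - 20*j - 50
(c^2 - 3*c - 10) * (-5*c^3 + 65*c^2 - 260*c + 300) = -5*c^5 + 80*c^4 - 405*c^3 + 430*c^2 + 1700*c - 3000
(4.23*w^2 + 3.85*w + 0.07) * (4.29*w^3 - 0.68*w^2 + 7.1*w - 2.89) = 18.1467*w^5 + 13.6401*w^4 + 27.7153*w^3 + 15.0627*w^2 - 10.6295*w - 0.2023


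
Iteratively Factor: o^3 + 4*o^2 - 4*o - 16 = (o + 2)*(o^2 + 2*o - 8) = (o - 2)*(o + 2)*(o + 4)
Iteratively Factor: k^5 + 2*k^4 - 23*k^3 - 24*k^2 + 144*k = (k)*(k^4 + 2*k^3 - 23*k^2 - 24*k + 144) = k*(k - 3)*(k^3 + 5*k^2 - 8*k - 48) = k*(k - 3)*(k + 4)*(k^2 + k - 12) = k*(k - 3)^2*(k + 4)*(k + 4)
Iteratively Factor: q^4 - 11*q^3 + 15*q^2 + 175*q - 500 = (q - 5)*(q^3 - 6*q^2 - 15*q + 100) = (q - 5)*(q + 4)*(q^2 - 10*q + 25) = (q - 5)^2*(q + 4)*(q - 5)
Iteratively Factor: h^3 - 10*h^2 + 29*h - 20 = (h - 4)*(h^2 - 6*h + 5) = (h - 5)*(h - 4)*(h - 1)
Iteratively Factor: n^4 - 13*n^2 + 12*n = (n)*(n^3 - 13*n + 12) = n*(n - 1)*(n^2 + n - 12) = n*(n - 3)*(n - 1)*(n + 4)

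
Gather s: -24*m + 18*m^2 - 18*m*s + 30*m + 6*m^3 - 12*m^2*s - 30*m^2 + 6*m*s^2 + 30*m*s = 6*m^3 - 12*m^2 + 6*m*s^2 + 6*m + s*(-12*m^2 + 12*m)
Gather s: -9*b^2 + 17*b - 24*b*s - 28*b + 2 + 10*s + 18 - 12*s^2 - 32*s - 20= -9*b^2 - 11*b - 12*s^2 + s*(-24*b - 22)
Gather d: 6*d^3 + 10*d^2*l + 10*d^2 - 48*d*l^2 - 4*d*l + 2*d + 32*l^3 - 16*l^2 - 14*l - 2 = 6*d^3 + d^2*(10*l + 10) + d*(-48*l^2 - 4*l + 2) + 32*l^3 - 16*l^2 - 14*l - 2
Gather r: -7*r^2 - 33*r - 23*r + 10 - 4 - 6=-7*r^2 - 56*r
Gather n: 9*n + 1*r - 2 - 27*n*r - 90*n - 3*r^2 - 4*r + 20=n*(-27*r - 81) - 3*r^2 - 3*r + 18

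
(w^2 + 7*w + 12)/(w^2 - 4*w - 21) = (w + 4)/(w - 7)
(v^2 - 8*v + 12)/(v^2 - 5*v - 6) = (v - 2)/(v + 1)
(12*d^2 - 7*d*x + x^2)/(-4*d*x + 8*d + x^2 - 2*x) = (-3*d + x)/(x - 2)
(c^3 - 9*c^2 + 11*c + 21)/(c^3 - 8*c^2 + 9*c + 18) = (c - 7)/(c - 6)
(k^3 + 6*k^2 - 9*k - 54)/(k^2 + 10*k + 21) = (k^2 + 3*k - 18)/(k + 7)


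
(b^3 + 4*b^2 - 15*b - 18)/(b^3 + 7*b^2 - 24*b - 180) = (b^2 - 2*b - 3)/(b^2 + b - 30)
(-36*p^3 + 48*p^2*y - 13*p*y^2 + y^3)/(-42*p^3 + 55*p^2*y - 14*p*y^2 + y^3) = (-6*p + y)/(-7*p + y)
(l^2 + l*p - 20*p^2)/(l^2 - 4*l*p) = (l + 5*p)/l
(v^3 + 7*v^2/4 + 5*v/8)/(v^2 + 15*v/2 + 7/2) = v*(4*v + 5)/(4*(v + 7))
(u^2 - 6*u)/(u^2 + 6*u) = (u - 6)/(u + 6)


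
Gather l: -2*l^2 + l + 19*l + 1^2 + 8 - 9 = -2*l^2 + 20*l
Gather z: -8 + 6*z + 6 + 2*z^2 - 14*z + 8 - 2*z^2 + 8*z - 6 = 0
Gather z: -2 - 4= -6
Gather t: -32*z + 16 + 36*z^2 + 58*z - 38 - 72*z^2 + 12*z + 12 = -36*z^2 + 38*z - 10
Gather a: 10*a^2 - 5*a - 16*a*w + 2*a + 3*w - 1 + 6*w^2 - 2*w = 10*a^2 + a*(-16*w - 3) + 6*w^2 + w - 1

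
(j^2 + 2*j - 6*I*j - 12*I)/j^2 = (j^2 + j*(2 - 6*I) - 12*I)/j^2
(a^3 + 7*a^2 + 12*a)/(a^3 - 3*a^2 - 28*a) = (a + 3)/(a - 7)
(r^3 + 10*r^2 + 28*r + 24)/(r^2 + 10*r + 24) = (r^2 + 4*r + 4)/(r + 4)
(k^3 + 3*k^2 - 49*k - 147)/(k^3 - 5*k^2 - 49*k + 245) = (k + 3)/(k - 5)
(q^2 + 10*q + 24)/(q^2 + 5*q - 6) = (q + 4)/(q - 1)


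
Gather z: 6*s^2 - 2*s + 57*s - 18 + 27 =6*s^2 + 55*s + 9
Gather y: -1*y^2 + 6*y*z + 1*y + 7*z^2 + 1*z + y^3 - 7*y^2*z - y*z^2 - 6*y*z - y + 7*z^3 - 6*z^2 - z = y^3 + y^2*(-7*z - 1) - y*z^2 + 7*z^3 + z^2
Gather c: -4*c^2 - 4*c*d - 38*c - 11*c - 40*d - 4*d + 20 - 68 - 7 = -4*c^2 + c*(-4*d - 49) - 44*d - 55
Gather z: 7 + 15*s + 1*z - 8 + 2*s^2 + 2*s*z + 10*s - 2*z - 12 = 2*s^2 + 25*s + z*(2*s - 1) - 13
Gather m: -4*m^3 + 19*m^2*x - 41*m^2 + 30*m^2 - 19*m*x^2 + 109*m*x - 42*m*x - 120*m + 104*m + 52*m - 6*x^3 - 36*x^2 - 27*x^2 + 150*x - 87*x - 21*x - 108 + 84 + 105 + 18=-4*m^3 + m^2*(19*x - 11) + m*(-19*x^2 + 67*x + 36) - 6*x^3 - 63*x^2 + 42*x + 99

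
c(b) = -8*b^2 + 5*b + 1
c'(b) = 5 - 16*b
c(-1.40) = -21.68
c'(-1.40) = 27.40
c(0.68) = 0.70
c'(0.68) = -5.88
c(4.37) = -129.93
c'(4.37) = -64.92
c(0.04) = 1.19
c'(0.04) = 4.36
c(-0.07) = 0.61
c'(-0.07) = 6.12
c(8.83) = -578.60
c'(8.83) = -136.28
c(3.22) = -65.85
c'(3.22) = -46.52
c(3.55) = -82.07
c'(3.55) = -51.80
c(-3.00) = -86.00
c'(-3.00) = 53.00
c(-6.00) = -317.00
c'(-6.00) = 101.00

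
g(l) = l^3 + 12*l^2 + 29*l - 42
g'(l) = 3*l^2 + 24*l + 29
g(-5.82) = -1.45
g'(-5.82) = -9.06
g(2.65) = 137.73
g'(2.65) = 113.67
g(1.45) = 28.33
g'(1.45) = 70.11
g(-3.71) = -35.49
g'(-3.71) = -18.75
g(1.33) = 20.15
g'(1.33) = 66.23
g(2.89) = 166.17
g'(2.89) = 123.42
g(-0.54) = -54.32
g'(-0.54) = 16.91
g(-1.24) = -61.42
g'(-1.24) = 3.85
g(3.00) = 180.00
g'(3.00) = 128.00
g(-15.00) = -1152.00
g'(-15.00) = 344.00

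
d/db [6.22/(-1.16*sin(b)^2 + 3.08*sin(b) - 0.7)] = (14.4304*sin(b) - 19.1576)*cos(b)/(1.16*sin(b)^2 - 3.08*sin(b) + 0.7)^2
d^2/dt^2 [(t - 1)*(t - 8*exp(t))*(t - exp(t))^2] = -10*t^3*exp(t) + 68*t^2*exp(2*t) - 50*t^2*exp(t) + 12*t^2 - 72*t*exp(3*t) + 68*t*exp(2*t) - 20*t*exp(t) - 6*t + 24*exp(3*t) - 34*exp(2*t) + 20*exp(t)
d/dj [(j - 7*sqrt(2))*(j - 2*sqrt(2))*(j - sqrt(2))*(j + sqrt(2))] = 4*j^3 - 27*sqrt(2)*j^2 + 52*j + 18*sqrt(2)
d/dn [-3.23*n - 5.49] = -3.23000000000000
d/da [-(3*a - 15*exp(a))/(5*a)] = 3*(a - 1)*exp(a)/a^2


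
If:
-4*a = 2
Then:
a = -1/2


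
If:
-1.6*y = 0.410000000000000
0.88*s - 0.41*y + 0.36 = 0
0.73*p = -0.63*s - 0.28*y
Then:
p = 0.55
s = -0.53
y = -0.26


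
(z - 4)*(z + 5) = z^2 + z - 20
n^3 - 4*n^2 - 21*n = n*(n - 7)*(n + 3)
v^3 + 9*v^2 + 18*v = v*(v + 3)*(v + 6)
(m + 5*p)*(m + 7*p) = m^2 + 12*m*p + 35*p^2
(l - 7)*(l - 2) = l^2 - 9*l + 14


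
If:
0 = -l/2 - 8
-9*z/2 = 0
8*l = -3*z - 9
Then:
No Solution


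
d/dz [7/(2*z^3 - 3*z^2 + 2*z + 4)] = 14*(-3*z^2 + 3*z - 1)/(2*z^3 - 3*z^2 + 2*z + 4)^2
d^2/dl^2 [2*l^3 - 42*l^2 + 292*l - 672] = 12*l - 84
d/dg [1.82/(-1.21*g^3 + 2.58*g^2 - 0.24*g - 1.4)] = (6.6066*g^2 - 9.3912*g + 0.4368)/(1.21*g^3 - 2.58*g^2 + 0.24*g + 1.4)^2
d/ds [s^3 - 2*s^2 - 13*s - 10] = 3*s^2 - 4*s - 13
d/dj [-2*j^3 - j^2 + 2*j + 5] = -6*j^2 - 2*j + 2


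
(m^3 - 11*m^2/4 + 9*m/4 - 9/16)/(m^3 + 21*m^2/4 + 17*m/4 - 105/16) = (4*m^2 - 8*m + 3)/(4*m^2 + 24*m + 35)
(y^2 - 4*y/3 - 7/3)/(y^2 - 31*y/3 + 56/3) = (y + 1)/(y - 8)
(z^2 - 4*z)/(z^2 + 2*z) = (z - 4)/(z + 2)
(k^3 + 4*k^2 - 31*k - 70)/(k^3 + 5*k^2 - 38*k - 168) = (k^2 - 3*k - 10)/(k^2 - 2*k - 24)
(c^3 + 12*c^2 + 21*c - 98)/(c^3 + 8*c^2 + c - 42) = (c + 7)/(c + 3)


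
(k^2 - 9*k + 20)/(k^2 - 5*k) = (k - 4)/k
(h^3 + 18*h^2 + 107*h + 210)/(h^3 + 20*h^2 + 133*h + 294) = (h + 5)/(h + 7)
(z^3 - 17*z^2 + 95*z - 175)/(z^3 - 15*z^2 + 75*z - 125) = (z - 7)/(z - 5)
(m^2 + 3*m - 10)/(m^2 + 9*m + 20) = (m - 2)/(m + 4)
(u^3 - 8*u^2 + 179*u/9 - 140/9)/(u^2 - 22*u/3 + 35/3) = (3*u^2 - 17*u + 20)/(3*(u - 5))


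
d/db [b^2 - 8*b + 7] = 2*b - 8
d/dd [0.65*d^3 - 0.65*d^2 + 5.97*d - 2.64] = 1.95*d^2 - 1.3*d + 5.97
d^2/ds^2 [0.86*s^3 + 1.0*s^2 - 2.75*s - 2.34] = 5.16*s + 2.0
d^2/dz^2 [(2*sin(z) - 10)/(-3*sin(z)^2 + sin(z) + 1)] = 2*(-9*sin(z)^5 + 177*sin(z)^4 - 45*sin(z)^3 - 204*sin(z)^2 + 102*sin(z) - 42)/(-3*sin(z)^2 + sin(z) + 1)^3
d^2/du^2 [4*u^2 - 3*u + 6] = 8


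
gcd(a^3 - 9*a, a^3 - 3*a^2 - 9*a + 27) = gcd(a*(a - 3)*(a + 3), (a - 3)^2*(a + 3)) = a^2 - 9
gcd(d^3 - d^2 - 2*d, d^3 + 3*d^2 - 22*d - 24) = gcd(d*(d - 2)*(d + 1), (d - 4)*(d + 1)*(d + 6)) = d + 1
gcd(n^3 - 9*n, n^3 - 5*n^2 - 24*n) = n^2 + 3*n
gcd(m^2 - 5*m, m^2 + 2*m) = m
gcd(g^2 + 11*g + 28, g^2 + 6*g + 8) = g + 4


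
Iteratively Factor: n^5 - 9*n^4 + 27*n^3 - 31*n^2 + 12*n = (n - 3)*(n^4 - 6*n^3 + 9*n^2 - 4*n) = n*(n - 3)*(n^3 - 6*n^2 + 9*n - 4) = n*(n - 3)*(n - 1)*(n^2 - 5*n + 4) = n*(n - 4)*(n - 3)*(n - 1)*(n - 1)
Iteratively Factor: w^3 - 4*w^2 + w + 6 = (w - 2)*(w^2 - 2*w - 3) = (w - 2)*(w + 1)*(w - 3)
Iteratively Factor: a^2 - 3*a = (a)*(a - 3)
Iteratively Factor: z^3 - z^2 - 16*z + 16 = (z - 4)*(z^2 + 3*z - 4) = (z - 4)*(z + 4)*(z - 1)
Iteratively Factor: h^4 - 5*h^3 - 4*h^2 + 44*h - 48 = (h - 2)*(h^3 - 3*h^2 - 10*h + 24) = (h - 4)*(h - 2)*(h^2 + h - 6) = (h - 4)*(h - 2)^2*(h + 3)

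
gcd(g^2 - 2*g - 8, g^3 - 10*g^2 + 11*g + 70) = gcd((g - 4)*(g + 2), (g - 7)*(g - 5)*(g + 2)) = g + 2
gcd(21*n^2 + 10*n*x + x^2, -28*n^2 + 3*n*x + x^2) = 7*n + x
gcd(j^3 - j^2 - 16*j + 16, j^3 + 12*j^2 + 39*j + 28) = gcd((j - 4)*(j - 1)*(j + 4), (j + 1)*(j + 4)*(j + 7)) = j + 4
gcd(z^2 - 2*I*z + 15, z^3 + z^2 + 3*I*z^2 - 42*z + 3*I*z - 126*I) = z + 3*I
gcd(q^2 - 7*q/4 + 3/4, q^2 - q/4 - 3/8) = q - 3/4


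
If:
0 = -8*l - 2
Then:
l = -1/4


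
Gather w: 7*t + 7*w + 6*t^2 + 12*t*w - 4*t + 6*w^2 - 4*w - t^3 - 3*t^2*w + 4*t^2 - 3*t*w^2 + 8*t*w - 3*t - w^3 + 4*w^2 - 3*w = -t^3 + 10*t^2 - w^3 + w^2*(10 - 3*t) + w*(-3*t^2 + 20*t)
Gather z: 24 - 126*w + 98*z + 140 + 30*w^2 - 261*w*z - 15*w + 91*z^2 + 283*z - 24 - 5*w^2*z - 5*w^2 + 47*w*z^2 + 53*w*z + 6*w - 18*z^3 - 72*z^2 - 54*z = 25*w^2 - 135*w - 18*z^3 + z^2*(47*w + 19) + z*(-5*w^2 - 208*w + 327) + 140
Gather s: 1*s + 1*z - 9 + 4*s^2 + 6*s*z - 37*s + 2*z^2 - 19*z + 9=4*s^2 + s*(6*z - 36) + 2*z^2 - 18*z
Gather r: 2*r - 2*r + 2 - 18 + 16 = 0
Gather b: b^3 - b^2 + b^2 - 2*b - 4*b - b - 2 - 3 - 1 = b^3 - 7*b - 6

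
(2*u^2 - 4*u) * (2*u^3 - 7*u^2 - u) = 4*u^5 - 22*u^4 + 26*u^3 + 4*u^2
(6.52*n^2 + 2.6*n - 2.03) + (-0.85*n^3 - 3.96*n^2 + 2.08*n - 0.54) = -0.85*n^3 + 2.56*n^2 + 4.68*n - 2.57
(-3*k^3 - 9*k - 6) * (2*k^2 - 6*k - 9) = -6*k^5 + 18*k^4 + 9*k^3 + 42*k^2 + 117*k + 54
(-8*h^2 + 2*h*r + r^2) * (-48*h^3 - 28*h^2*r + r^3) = 384*h^5 + 128*h^4*r - 104*h^3*r^2 - 36*h^2*r^3 + 2*h*r^4 + r^5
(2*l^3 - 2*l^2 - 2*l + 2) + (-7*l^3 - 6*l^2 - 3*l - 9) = -5*l^3 - 8*l^2 - 5*l - 7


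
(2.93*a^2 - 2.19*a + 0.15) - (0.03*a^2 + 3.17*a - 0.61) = 2.9*a^2 - 5.36*a + 0.76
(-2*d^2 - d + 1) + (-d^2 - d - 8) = -3*d^2 - 2*d - 7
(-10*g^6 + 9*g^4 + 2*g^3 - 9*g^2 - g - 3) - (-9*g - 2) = -10*g^6 + 9*g^4 + 2*g^3 - 9*g^2 + 8*g - 1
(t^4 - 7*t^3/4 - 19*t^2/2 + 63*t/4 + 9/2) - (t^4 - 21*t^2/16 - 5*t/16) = -7*t^3/4 - 131*t^2/16 + 257*t/16 + 9/2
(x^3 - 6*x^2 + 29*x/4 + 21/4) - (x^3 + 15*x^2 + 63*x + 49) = -21*x^2 - 223*x/4 - 175/4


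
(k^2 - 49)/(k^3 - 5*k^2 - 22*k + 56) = (k + 7)/(k^2 + 2*k - 8)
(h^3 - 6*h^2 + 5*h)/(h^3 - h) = (h - 5)/(h + 1)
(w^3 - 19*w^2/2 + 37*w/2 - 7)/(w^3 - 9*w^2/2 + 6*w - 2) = (w - 7)/(w - 2)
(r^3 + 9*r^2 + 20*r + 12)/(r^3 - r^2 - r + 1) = (r^2 + 8*r + 12)/(r^2 - 2*r + 1)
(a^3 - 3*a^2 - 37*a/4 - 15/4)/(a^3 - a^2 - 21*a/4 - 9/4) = (a - 5)/(a - 3)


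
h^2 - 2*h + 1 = (h - 1)^2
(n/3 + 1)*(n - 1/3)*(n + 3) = n^3/3 + 17*n^2/9 + 7*n/3 - 1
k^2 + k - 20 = (k - 4)*(k + 5)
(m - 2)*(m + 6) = m^2 + 4*m - 12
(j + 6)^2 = j^2 + 12*j + 36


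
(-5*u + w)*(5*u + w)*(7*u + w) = -175*u^3 - 25*u^2*w + 7*u*w^2 + w^3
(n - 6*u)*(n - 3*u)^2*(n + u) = n^4 - 11*n^3*u + 33*n^2*u^2 - 9*n*u^3 - 54*u^4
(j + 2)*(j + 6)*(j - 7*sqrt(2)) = j^3 - 7*sqrt(2)*j^2 + 8*j^2 - 56*sqrt(2)*j + 12*j - 84*sqrt(2)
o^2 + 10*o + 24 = (o + 4)*(o + 6)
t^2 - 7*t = t*(t - 7)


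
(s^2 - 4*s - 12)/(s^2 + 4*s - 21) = (s^2 - 4*s - 12)/(s^2 + 4*s - 21)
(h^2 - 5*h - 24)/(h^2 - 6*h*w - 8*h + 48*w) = (-h - 3)/(-h + 6*w)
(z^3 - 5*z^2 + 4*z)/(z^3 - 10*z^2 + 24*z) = (z - 1)/(z - 6)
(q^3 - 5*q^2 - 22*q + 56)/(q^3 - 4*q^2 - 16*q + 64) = (q^2 - 9*q + 14)/(q^2 - 8*q + 16)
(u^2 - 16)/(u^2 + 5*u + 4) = (u - 4)/(u + 1)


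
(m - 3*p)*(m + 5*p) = m^2 + 2*m*p - 15*p^2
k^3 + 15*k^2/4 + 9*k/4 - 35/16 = (k - 1/2)*(k + 7/4)*(k + 5/2)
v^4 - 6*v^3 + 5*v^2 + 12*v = v*(v - 4)*(v - 3)*(v + 1)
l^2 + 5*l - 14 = (l - 2)*(l + 7)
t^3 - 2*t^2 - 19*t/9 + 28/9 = (t - 7/3)*(t - 1)*(t + 4/3)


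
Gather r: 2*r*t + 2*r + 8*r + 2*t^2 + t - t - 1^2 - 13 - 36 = r*(2*t + 10) + 2*t^2 - 50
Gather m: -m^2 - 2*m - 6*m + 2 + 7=-m^2 - 8*m + 9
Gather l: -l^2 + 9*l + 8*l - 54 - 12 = -l^2 + 17*l - 66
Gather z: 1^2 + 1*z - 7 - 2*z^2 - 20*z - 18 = -2*z^2 - 19*z - 24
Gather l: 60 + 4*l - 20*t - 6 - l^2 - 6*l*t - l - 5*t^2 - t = -l^2 + l*(3 - 6*t) - 5*t^2 - 21*t + 54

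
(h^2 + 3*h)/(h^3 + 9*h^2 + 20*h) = (h + 3)/(h^2 + 9*h + 20)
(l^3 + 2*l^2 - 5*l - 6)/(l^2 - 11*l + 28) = (l^3 + 2*l^2 - 5*l - 6)/(l^2 - 11*l + 28)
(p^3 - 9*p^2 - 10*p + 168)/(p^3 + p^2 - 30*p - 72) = (p - 7)/(p + 3)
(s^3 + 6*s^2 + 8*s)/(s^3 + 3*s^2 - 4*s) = (s + 2)/(s - 1)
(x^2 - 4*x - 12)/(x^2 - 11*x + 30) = (x + 2)/(x - 5)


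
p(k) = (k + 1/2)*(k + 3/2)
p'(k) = 2*k + 2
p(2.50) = 12.00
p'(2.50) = 7.00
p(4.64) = 31.56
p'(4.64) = 11.28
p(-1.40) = -0.09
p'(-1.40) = -0.80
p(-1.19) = -0.21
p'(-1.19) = -0.38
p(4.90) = 34.56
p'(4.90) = 11.80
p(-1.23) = -0.20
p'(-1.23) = -0.46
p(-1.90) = 0.56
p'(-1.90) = -1.80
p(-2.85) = 3.17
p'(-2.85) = -3.70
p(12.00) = 168.75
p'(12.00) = 26.00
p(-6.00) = 24.75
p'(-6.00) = -10.00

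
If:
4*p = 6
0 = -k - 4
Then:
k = -4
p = 3/2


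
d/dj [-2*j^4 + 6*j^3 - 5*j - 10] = -8*j^3 + 18*j^2 - 5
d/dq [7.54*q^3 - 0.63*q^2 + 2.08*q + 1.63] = 22.62*q^2 - 1.26*q + 2.08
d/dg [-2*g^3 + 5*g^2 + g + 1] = -6*g^2 + 10*g + 1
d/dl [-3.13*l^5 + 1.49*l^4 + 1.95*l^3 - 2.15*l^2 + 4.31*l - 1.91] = -15.65*l^4 + 5.96*l^3 + 5.85*l^2 - 4.3*l + 4.31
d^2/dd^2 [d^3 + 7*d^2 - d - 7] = 6*d + 14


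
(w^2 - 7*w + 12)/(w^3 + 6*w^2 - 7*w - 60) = (w - 4)/(w^2 + 9*w + 20)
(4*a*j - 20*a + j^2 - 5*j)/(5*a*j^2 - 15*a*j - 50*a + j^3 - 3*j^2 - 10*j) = (4*a + j)/(5*a*j + 10*a + j^2 + 2*j)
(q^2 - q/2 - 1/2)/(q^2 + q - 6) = (q^2 - q/2 - 1/2)/(q^2 + q - 6)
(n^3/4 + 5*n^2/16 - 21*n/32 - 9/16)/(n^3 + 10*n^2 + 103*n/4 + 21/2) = (8*n^3 + 10*n^2 - 21*n - 18)/(8*(4*n^3 + 40*n^2 + 103*n + 42))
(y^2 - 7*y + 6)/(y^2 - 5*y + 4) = (y - 6)/(y - 4)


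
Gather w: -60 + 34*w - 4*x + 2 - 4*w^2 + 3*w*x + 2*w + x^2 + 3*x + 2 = -4*w^2 + w*(3*x + 36) + x^2 - x - 56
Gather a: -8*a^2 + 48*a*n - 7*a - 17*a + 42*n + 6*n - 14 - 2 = -8*a^2 + a*(48*n - 24) + 48*n - 16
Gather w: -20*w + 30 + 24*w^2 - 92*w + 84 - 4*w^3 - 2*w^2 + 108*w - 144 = -4*w^3 + 22*w^2 - 4*w - 30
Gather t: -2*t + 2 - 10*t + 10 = 12 - 12*t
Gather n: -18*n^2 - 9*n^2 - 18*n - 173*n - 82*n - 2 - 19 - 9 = -27*n^2 - 273*n - 30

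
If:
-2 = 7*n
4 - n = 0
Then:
No Solution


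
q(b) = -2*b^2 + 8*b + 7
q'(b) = 8 - 4*b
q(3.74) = 8.94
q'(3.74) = -6.96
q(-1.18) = -5.22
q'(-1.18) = 12.72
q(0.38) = 9.75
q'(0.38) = 6.48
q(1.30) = 14.02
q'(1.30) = 2.80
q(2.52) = 14.46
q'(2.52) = -2.08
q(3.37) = 11.25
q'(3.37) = -5.48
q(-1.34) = -7.31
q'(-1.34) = 13.36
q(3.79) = 8.59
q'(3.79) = -7.16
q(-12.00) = -377.00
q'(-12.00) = 56.00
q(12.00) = -185.00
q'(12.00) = -40.00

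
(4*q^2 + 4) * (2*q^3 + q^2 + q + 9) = 8*q^5 + 4*q^4 + 12*q^3 + 40*q^2 + 4*q + 36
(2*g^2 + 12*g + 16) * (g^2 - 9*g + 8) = 2*g^4 - 6*g^3 - 76*g^2 - 48*g + 128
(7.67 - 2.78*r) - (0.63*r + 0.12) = 7.55 - 3.41*r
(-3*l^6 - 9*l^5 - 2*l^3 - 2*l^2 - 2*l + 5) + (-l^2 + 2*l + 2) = -3*l^6 - 9*l^5 - 2*l^3 - 3*l^2 + 7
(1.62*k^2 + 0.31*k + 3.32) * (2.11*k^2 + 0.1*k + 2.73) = 3.4182*k^4 + 0.8161*k^3 + 11.4588*k^2 + 1.1783*k + 9.0636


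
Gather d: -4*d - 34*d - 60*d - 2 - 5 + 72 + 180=245 - 98*d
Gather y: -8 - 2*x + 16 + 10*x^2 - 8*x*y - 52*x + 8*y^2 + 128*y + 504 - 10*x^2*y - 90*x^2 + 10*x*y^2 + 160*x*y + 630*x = -80*x^2 + 576*x + y^2*(10*x + 8) + y*(-10*x^2 + 152*x + 128) + 512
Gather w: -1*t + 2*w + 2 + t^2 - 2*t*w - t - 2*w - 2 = t^2 - 2*t*w - 2*t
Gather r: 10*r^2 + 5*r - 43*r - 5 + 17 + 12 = 10*r^2 - 38*r + 24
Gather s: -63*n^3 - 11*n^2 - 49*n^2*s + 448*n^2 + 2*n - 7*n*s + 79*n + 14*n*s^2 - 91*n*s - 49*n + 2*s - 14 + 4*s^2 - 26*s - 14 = -63*n^3 + 437*n^2 + 32*n + s^2*(14*n + 4) + s*(-49*n^2 - 98*n - 24) - 28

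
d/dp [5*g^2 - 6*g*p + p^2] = -6*g + 2*p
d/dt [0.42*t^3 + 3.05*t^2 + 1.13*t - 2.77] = 1.26*t^2 + 6.1*t + 1.13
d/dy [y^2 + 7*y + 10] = 2*y + 7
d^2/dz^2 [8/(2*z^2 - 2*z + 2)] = 8*(-z^2 + z + (2*z - 1)^2 - 1)/(z^2 - z + 1)^3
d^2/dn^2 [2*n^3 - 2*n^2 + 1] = 12*n - 4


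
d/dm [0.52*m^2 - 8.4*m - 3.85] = 1.04*m - 8.4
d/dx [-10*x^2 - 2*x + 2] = -20*x - 2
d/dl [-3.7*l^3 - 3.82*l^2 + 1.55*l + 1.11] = -11.1*l^2 - 7.64*l + 1.55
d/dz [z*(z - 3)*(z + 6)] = 3*z^2 + 6*z - 18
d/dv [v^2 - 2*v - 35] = 2*v - 2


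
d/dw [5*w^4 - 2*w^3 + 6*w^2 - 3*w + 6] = 20*w^3 - 6*w^2 + 12*w - 3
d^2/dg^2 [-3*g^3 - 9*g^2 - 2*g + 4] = -18*g - 18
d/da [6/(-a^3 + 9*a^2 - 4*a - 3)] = 6*(3*a^2 - 18*a + 4)/(a^3 - 9*a^2 + 4*a + 3)^2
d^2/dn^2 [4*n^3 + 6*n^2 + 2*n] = 24*n + 12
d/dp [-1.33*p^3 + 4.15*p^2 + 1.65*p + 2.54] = -3.99*p^2 + 8.3*p + 1.65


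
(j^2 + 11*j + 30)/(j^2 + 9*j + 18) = (j + 5)/(j + 3)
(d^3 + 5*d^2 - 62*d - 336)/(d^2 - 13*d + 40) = (d^2 + 13*d + 42)/(d - 5)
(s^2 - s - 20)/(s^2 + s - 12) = (s - 5)/(s - 3)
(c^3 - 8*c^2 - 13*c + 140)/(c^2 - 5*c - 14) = (c^2 - c - 20)/(c + 2)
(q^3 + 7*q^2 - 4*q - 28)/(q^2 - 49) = (q^2 - 4)/(q - 7)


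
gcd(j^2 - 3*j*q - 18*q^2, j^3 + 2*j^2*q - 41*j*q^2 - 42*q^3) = -j + 6*q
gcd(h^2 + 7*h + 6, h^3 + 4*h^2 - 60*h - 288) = h + 6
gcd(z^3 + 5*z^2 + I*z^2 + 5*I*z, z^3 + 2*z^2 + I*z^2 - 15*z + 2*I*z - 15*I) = z^2 + z*(5 + I) + 5*I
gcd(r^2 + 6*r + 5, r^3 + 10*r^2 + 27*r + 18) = r + 1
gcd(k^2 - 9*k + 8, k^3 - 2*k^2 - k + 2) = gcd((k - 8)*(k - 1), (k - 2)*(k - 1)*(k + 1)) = k - 1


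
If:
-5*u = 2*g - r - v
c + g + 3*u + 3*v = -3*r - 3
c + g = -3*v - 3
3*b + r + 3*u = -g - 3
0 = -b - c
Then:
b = v/5 - 3/5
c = 3/5 - v/5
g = -14*v/5 - 18/5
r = -11*v/10 - 6/5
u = 11*v/10 + 6/5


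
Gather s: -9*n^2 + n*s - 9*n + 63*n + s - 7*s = -9*n^2 + 54*n + s*(n - 6)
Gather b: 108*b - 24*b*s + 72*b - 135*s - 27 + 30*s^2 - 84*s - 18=b*(180 - 24*s) + 30*s^2 - 219*s - 45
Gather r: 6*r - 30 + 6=6*r - 24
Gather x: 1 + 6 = 7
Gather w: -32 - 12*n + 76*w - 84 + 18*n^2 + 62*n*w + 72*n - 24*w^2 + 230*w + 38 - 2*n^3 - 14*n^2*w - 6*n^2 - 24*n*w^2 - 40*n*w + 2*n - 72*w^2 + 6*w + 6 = -2*n^3 + 12*n^2 + 62*n + w^2*(-24*n - 96) + w*(-14*n^2 + 22*n + 312) - 72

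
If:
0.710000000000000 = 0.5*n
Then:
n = 1.42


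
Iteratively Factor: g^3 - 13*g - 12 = (g + 1)*(g^2 - g - 12) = (g + 1)*(g + 3)*(g - 4)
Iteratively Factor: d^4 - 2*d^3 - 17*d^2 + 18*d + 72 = (d + 3)*(d^3 - 5*d^2 - 2*d + 24) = (d + 2)*(d + 3)*(d^2 - 7*d + 12) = (d - 4)*(d + 2)*(d + 3)*(d - 3)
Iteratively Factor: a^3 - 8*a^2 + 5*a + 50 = (a - 5)*(a^2 - 3*a - 10) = (a - 5)^2*(a + 2)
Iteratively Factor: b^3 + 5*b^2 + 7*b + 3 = (b + 1)*(b^2 + 4*b + 3) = (b + 1)*(b + 3)*(b + 1)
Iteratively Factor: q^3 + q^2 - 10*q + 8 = (q + 4)*(q^2 - 3*q + 2) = (q - 1)*(q + 4)*(q - 2)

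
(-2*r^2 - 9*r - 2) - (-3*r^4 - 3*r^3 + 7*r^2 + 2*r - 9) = 3*r^4 + 3*r^3 - 9*r^2 - 11*r + 7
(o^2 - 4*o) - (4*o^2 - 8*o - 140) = -3*o^2 + 4*o + 140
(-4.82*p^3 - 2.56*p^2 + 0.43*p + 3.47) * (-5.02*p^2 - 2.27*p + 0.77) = 24.1964*p^5 + 23.7926*p^4 - 0.0587999999999997*p^3 - 20.3667*p^2 - 7.5458*p + 2.6719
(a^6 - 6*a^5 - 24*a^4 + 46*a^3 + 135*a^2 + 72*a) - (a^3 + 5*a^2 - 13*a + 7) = a^6 - 6*a^5 - 24*a^4 + 45*a^3 + 130*a^2 + 85*a - 7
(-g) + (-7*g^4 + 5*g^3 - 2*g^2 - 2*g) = -7*g^4 + 5*g^3 - 2*g^2 - 3*g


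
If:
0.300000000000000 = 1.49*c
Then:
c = 0.20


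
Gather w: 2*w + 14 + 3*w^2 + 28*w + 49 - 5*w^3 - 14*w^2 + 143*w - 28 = -5*w^3 - 11*w^2 + 173*w + 35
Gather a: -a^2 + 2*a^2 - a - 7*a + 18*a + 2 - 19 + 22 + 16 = a^2 + 10*a + 21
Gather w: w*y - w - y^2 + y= w*(y - 1) - y^2 + y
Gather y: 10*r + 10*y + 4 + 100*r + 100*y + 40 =110*r + 110*y + 44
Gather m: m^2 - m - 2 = m^2 - m - 2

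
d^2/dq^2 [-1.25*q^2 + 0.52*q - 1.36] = -2.50000000000000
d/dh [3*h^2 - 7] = 6*h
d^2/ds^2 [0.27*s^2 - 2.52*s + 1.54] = 0.540000000000000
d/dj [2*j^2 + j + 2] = 4*j + 1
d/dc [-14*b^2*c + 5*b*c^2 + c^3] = -14*b^2 + 10*b*c + 3*c^2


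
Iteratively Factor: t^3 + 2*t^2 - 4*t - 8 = (t + 2)*(t^2 - 4) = (t - 2)*(t + 2)*(t + 2)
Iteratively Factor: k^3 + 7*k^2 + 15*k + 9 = (k + 3)*(k^2 + 4*k + 3) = (k + 3)^2*(k + 1)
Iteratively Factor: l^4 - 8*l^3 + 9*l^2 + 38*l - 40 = (l + 2)*(l^3 - 10*l^2 + 29*l - 20) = (l - 5)*(l + 2)*(l^2 - 5*l + 4) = (l - 5)*(l - 4)*(l + 2)*(l - 1)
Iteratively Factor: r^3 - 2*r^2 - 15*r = (r - 5)*(r^2 + 3*r) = (r - 5)*(r + 3)*(r)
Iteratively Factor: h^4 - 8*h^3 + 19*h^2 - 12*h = (h - 4)*(h^3 - 4*h^2 + 3*h) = (h - 4)*(h - 1)*(h^2 - 3*h) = (h - 4)*(h - 3)*(h - 1)*(h)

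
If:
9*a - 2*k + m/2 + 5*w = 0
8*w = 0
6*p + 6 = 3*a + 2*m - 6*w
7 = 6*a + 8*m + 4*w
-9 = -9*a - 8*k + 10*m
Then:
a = 16/51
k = 855/544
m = 87/136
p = -257/408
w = 0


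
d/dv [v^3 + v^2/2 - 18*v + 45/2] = 3*v^2 + v - 18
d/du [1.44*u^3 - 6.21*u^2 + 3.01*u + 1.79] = 4.32*u^2 - 12.42*u + 3.01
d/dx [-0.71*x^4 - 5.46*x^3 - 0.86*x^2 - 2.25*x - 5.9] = -2.84*x^3 - 16.38*x^2 - 1.72*x - 2.25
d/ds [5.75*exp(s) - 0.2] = 5.75*exp(s)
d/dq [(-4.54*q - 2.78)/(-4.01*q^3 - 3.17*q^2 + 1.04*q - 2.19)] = (-36.4108*q^3 - 47.8352*q^2 - 17.6252*q + 12.8338)/(16.0801*q^6 + 25.4234*q^5 + 1.7081*q^4 + 10.9702*q^3 + 14.9662*q^2 - 4.5552*q + 4.7961)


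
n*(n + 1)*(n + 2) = n^3 + 3*n^2 + 2*n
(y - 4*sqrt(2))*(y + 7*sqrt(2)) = y^2 + 3*sqrt(2)*y - 56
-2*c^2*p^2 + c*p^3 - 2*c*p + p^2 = p*(-2*c + p)*(c*p + 1)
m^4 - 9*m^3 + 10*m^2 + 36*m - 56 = (m - 7)*(m - 2)^2*(m + 2)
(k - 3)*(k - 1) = k^2 - 4*k + 3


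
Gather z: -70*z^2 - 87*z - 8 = -70*z^2 - 87*z - 8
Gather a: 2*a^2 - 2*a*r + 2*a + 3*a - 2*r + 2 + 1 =2*a^2 + a*(5 - 2*r) - 2*r + 3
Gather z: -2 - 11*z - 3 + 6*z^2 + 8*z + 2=6*z^2 - 3*z - 3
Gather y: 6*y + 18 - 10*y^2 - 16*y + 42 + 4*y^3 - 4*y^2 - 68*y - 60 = 4*y^3 - 14*y^2 - 78*y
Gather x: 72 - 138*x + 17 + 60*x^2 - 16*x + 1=60*x^2 - 154*x + 90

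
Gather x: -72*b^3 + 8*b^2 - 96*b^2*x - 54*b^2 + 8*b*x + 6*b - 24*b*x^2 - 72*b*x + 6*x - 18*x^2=-72*b^3 - 46*b^2 + 6*b + x^2*(-24*b - 18) + x*(-96*b^2 - 64*b + 6)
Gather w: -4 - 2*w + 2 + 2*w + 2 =0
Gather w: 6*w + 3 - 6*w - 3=0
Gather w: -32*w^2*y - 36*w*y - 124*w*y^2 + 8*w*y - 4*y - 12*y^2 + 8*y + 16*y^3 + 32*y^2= -32*w^2*y + w*(-124*y^2 - 28*y) + 16*y^3 + 20*y^2 + 4*y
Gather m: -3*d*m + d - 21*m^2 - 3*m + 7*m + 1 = d - 21*m^2 + m*(4 - 3*d) + 1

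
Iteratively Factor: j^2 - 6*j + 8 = (j - 2)*(j - 4)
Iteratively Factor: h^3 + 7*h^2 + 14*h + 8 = (h + 1)*(h^2 + 6*h + 8) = (h + 1)*(h + 4)*(h + 2)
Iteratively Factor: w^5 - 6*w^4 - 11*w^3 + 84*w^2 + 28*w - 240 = (w - 2)*(w^4 - 4*w^3 - 19*w^2 + 46*w + 120) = (w - 5)*(w - 2)*(w^3 + w^2 - 14*w - 24) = (w - 5)*(w - 2)*(w + 2)*(w^2 - w - 12) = (w - 5)*(w - 2)*(w + 2)*(w + 3)*(w - 4)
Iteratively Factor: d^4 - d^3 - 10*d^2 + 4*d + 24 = (d + 2)*(d^3 - 3*d^2 - 4*d + 12) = (d + 2)^2*(d^2 - 5*d + 6) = (d - 2)*(d + 2)^2*(d - 3)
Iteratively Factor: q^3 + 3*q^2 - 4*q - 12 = (q + 2)*(q^2 + q - 6) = (q - 2)*(q + 2)*(q + 3)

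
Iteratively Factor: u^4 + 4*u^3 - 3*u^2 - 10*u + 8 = (u - 1)*(u^3 + 5*u^2 + 2*u - 8) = (u - 1)*(u + 4)*(u^2 + u - 2) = (u - 1)*(u + 2)*(u + 4)*(u - 1)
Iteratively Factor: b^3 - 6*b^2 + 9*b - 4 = (b - 4)*(b^2 - 2*b + 1) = (b - 4)*(b - 1)*(b - 1)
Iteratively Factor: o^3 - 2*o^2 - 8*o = (o)*(o^2 - 2*o - 8) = o*(o - 4)*(o + 2)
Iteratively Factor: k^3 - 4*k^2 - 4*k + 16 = (k - 4)*(k^2 - 4) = (k - 4)*(k - 2)*(k + 2)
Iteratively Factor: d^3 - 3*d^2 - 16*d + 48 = (d + 4)*(d^2 - 7*d + 12) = (d - 4)*(d + 4)*(d - 3)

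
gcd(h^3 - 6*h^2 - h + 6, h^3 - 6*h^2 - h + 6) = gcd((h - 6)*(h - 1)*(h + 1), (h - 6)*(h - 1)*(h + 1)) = h^3 - 6*h^2 - h + 6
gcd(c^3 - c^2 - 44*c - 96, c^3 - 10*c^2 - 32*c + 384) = c - 8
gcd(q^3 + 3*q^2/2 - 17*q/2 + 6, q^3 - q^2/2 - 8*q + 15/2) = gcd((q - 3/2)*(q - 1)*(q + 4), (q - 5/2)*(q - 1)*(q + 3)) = q - 1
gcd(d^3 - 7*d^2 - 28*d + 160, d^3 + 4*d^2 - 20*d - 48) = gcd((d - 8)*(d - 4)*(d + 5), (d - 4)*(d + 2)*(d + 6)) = d - 4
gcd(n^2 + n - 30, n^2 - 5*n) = n - 5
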